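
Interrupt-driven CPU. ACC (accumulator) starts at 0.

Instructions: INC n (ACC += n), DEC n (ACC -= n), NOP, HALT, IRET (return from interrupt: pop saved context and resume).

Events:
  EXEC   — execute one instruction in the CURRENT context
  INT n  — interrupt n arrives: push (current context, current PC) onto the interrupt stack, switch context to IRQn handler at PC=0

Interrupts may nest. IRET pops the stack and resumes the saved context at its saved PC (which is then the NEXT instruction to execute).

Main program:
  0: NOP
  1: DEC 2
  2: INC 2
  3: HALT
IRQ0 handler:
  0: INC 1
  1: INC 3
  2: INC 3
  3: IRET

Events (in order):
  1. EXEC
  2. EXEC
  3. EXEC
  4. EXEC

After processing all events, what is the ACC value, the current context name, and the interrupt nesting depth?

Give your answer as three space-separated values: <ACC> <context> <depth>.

Answer: 0 MAIN 0

Derivation:
Event 1 (EXEC): [MAIN] PC=0: NOP
Event 2 (EXEC): [MAIN] PC=1: DEC 2 -> ACC=-2
Event 3 (EXEC): [MAIN] PC=2: INC 2 -> ACC=0
Event 4 (EXEC): [MAIN] PC=3: HALT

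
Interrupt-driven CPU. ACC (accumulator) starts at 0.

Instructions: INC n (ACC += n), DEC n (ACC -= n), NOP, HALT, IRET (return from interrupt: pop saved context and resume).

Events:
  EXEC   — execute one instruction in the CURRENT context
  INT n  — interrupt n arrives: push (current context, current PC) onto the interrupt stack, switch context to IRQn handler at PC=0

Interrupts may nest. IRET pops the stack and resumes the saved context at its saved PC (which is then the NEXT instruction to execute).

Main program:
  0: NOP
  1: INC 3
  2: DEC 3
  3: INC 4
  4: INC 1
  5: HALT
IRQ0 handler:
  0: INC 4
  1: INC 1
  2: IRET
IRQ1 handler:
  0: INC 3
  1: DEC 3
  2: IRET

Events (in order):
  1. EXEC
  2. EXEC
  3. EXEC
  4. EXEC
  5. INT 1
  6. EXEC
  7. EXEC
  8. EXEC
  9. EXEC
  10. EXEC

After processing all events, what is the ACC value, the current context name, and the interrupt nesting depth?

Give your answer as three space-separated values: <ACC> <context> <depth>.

Answer: 5 MAIN 0

Derivation:
Event 1 (EXEC): [MAIN] PC=0: NOP
Event 2 (EXEC): [MAIN] PC=1: INC 3 -> ACC=3
Event 3 (EXEC): [MAIN] PC=2: DEC 3 -> ACC=0
Event 4 (EXEC): [MAIN] PC=3: INC 4 -> ACC=4
Event 5 (INT 1): INT 1 arrives: push (MAIN, PC=4), enter IRQ1 at PC=0 (depth now 1)
Event 6 (EXEC): [IRQ1] PC=0: INC 3 -> ACC=7
Event 7 (EXEC): [IRQ1] PC=1: DEC 3 -> ACC=4
Event 8 (EXEC): [IRQ1] PC=2: IRET -> resume MAIN at PC=4 (depth now 0)
Event 9 (EXEC): [MAIN] PC=4: INC 1 -> ACC=5
Event 10 (EXEC): [MAIN] PC=5: HALT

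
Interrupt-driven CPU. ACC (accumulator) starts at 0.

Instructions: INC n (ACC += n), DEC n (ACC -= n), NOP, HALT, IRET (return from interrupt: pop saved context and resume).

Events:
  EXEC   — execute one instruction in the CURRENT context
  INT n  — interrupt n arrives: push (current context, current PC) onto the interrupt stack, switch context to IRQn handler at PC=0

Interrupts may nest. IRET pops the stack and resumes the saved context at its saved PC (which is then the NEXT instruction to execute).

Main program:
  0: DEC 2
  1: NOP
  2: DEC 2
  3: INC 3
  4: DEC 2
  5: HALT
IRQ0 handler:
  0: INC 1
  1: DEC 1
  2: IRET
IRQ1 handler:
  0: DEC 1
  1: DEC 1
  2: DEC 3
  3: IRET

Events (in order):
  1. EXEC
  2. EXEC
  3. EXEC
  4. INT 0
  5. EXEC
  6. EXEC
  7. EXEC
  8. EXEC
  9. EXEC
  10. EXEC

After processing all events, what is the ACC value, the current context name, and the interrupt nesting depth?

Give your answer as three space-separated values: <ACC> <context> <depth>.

Event 1 (EXEC): [MAIN] PC=0: DEC 2 -> ACC=-2
Event 2 (EXEC): [MAIN] PC=1: NOP
Event 3 (EXEC): [MAIN] PC=2: DEC 2 -> ACC=-4
Event 4 (INT 0): INT 0 arrives: push (MAIN, PC=3), enter IRQ0 at PC=0 (depth now 1)
Event 5 (EXEC): [IRQ0] PC=0: INC 1 -> ACC=-3
Event 6 (EXEC): [IRQ0] PC=1: DEC 1 -> ACC=-4
Event 7 (EXEC): [IRQ0] PC=2: IRET -> resume MAIN at PC=3 (depth now 0)
Event 8 (EXEC): [MAIN] PC=3: INC 3 -> ACC=-1
Event 9 (EXEC): [MAIN] PC=4: DEC 2 -> ACC=-3
Event 10 (EXEC): [MAIN] PC=5: HALT

Answer: -3 MAIN 0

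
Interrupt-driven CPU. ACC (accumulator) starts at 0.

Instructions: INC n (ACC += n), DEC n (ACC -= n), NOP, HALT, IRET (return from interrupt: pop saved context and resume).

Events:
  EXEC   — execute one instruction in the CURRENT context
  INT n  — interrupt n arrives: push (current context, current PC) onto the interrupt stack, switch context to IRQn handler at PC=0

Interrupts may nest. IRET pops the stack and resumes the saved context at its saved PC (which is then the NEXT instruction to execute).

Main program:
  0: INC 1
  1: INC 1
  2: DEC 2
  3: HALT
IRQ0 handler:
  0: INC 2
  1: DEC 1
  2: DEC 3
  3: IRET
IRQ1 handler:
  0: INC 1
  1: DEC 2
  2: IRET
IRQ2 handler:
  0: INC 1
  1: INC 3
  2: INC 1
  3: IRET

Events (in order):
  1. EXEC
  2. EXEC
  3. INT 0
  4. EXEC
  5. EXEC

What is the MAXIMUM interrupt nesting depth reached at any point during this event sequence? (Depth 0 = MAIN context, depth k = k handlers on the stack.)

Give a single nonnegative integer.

Answer: 1

Derivation:
Event 1 (EXEC): [MAIN] PC=0: INC 1 -> ACC=1 [depth=0]
Event 2 (EXEC): [MAIN] PC=1: INC 1 -> ACC=2 [depth=0]
Event 3 (INT 0): INT 0 arrives: push (MAIN, PC=2), enter IRQ0 at PC=0 (depth now 1) [depth=1]
Event 4 (EXEC): [IRQ0] PC=0: INC 2 -> ACC=4 [depth=1]
Event 5 (EXEC): [IRQ0] PC=1: DEC 1 -> ACC=3 [depth=1]
Max depth observed: 1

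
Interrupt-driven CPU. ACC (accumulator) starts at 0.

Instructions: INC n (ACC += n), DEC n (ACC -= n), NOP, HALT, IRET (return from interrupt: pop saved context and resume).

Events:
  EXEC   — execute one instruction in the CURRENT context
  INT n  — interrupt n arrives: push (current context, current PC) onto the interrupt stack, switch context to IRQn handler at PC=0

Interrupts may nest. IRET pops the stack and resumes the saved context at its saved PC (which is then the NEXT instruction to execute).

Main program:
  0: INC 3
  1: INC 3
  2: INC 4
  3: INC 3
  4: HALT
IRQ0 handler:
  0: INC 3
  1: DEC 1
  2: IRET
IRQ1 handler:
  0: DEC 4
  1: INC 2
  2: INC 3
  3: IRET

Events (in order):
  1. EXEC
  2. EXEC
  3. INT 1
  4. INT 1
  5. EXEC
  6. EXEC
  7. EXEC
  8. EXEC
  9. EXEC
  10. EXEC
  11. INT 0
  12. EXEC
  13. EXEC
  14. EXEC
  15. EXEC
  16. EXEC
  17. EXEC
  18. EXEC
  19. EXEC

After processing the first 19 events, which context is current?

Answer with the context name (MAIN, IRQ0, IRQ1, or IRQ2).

Answer: MAIN

Derivation:
Event 1 (EXEC): [MAIN] PC=0: INC 3 -> ACC=3
Event 2 (EXEC): [MAIN] PC=1: INC 3 -> ACC=6
Event 3 (INT 1): INT 1 arrives: push (MAIN, PC=2), enter IRQ1 at PC=0 (depth now 1)
Event 4 (INT 1): INT 1 arrives: push (IRQ1, PC=0), enter IRQ1 at PC=0 (depth now 2)
Event 5 (EXEC): [IRQ1] PC=0: DEC 4 -> ACC=2
Event 6 (EXEC): [IRQ1] PC=1: INC 2 -> ACC=4
Event 7 (EXEC): [IRQ1] PC=2: INC 3 -> ACC=7
Event 8 (EXEC): [IRQ1] PC=3: IRET -> resume IRQ1 at PC=0 (depth now 1)
Event 9 (EXEC): [IRQ1] PC=0: DEC 4 -> ACC=3
Event 10 (EXEC): [IRQ1] PC=1: INC 2 -> ACC=5
Event 11 (INT 0): INT 0 arrives: push (IRQ1, PC=2), enter IRQ0 at PC=0 (depth now 2)
Event 12 (EXEC): [IRQ0] PC=0: INC 3 -> ACC=8
Event 13 (EXEC): [IRQ0] PC=1: DEC 1 -> ACC=7
Event 14 (EXEC): [IRQ0] PC=2: IRET -> resume IRQ1 at PC=2 (depth now 1)
Event 15 (EXEC): [IRQ1] PC=2: INC 3 -> ACC=10
Event 16 (EXEC): [IRQ1] PC=3: IRET -> resume MAIN at PC=2 (depth now 0)
Event 17 (EXEC): [MAIN] PC=2: INC 4 -> ACC=14
Event 18 (EXEC): [MAIN] PC=3: INC 3 -> ACC=17
Event 19 (EXEC): [MAIN] PC=4: HALT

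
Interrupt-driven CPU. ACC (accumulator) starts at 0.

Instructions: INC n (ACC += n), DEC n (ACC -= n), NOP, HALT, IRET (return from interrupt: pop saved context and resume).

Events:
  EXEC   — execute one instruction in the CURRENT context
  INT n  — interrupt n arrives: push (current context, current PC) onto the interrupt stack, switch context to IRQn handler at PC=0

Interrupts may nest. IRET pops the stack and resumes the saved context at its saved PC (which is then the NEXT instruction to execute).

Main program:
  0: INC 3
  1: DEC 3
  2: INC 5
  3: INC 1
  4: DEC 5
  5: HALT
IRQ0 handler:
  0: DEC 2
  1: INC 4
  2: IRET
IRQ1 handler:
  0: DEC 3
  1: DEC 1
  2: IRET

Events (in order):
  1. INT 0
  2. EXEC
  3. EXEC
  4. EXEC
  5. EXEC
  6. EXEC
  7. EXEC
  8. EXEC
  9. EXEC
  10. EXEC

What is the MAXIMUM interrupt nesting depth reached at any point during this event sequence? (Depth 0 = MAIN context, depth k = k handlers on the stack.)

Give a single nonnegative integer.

Answer: 1

Derivation:
Event 1 (INT 0): INT 0 arrives: push (MAIN, PC=0), enter IRQ0 at PC=0 (depth now 1) [depth=1]
Event 2 (EXEC): [IRQ0] PC=0: DEC 2 -> ACC=-2 [depth=1]
Event 3 (EXEC): [IRQ0] PC=1: INC 4 -> ACC=2 [depth=1]
Event 4 (EXEC): [IRQ0] PC=2: IRET -> resume MAIN at PC=0 (depth now 0) [depth=0]
Event 5 (EXEC): [MAIN] PC=0: INC 3 -> ACC=5 [depth=0]
Event 6 (EXEC): [MAIN] PC=1: DEC 3 -> ACC=2 [depth=0]
Event 7 (EXEC): [MAIN] PC=2: INC 5 -> ACC=7 [depth=0]
Event 8 (EXEC): [MAIN] PC=3: INC 1 -> ACC=8 [depth=0]
Event 9 (EXEC): [MAIN] PC=4: DEC 5 -> ACC=3 [depth=0]
Event 10 (EXEC): [MAIN] PC=5: HALT [depth=0]
Max depth observed: 1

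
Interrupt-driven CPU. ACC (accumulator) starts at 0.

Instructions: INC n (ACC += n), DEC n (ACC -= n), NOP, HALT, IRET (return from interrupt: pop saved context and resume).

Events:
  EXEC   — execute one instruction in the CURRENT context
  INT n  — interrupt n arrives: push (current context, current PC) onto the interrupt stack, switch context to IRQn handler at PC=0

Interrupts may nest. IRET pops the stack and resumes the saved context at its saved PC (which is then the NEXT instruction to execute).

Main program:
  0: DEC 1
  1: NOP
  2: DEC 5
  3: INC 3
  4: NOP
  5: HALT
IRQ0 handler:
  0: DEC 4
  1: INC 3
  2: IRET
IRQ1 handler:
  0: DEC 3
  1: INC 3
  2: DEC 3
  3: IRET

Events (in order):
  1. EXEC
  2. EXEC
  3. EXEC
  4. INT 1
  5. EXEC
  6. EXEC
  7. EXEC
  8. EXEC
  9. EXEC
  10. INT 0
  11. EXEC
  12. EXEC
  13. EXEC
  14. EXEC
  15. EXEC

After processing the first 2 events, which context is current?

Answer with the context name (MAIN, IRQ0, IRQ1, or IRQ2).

Event 1 (EXEC): [MAIN] PC=0: DEC 1 -> ACC=-1
Event 2 (EXEC): [MAIN] PC=1: NOP

Answer: MAIN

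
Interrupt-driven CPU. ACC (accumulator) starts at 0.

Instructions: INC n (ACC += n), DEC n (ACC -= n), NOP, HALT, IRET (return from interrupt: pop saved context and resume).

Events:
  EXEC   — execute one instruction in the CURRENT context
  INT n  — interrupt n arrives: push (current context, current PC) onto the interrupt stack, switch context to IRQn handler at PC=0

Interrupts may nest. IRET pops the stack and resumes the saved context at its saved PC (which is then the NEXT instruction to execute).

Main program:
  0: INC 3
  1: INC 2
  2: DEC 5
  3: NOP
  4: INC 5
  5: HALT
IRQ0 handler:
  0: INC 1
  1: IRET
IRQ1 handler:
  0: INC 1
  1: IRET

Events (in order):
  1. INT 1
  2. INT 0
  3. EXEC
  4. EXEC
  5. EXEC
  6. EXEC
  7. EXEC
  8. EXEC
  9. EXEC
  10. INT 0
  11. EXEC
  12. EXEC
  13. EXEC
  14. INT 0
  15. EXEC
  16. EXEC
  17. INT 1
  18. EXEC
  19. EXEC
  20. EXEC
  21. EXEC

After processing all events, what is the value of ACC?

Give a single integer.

Answer: 10

Derivation:
Event 1 (INT 1): INT 1 arrives: push (MAIN, PC=0), enter IRQ1 at PC=0 (depth now 1)
Event 2 (INT 0): INT 0 arrives: push (IRQ1, PC=0), enter IRQ0 at PC=0 (depth now 2)
Event 3 (EXEC): [IRQ0] PC=0: INC 1 -> ACC=1
Event 4 (EXEC): [IRQ0] PC=1: IRET -> resume IRQ1 at PC=0 (depth now 1)
Event 5 (EXEC): [IRQ1] PC=0: INC 1 -> ACC=2
Event 6 (EXEC): [IRQ1] PC=1: IRET -> resume MAIN at PC=0 (depth now 0)
Event 7 (EXEC): [MAIN] PC=0: INC 3 -> ACC=5
Event 8 (EXEC): [MAIN] PC=1: INC 2 -> ACC=7
Event 9 (EXEC): [MAIN] PC=2: DEC 5 -> ACC=2
Event 10 (INT 0): INT 0 arrives: push (MAIN, PC=3), enter IRQ0 at PC=0 (depth now 1)
Event 11 (EXEC): [IRQ0] PC=0: INC 1 -> ACC=3
Event 12 (EXEC): [IRQ0] PC=1: IRET -> resume MAIN at PC=3 (depth now 0)
Event 13 (EXEC): [MAIN] PC=3: NOP
Event 14 (INT 0): INT 0 arrives: push (MAIN, PC=4), enter IRQ0 at PC=0 (depth now 1)
Event 15 (EXEC): [IRQ0] PC=0: INC 1 -> ACC=4
Event 16 (EXEC): [IRQ0] PC=1: IRET -> resume MAIN at PC=4 (depth now 0)
Event 17 (INT 1): INT 1 arrives: push (MAIN, PC=4), enter IRQ1 at PC=0 (depth now 1)
Event 18 (EXEC): [IRQ1] PC=0: INC 1 -> ACC=5
Event 19 (EXEC): [IRQ1] PC=1: IRET -> resume MAIN at PC=4 (depth now 0)
Event 20 (EXEC): [MAIN] PC=4: INC 5 -> ACC=10
Event 21 (EXEC): [MAIN] PC=5: HALT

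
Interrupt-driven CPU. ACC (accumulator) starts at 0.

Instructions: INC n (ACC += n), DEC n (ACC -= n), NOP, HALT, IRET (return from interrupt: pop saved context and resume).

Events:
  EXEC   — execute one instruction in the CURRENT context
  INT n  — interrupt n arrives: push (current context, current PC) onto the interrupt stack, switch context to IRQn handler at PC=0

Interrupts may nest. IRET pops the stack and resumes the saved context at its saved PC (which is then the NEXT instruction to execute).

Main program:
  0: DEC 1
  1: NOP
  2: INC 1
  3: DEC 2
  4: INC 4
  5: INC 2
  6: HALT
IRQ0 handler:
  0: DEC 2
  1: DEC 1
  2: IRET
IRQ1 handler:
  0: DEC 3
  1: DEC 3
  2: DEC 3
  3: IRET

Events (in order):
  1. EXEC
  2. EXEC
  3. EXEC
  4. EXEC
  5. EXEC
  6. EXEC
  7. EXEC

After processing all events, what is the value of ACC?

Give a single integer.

Event 1 (EXEC): [MAIN] PC=0: DEC 1 -> ACC=-1
Event 2 (EXEC): [MAIN] PC=1: NOP
Event 3 (EXEC): [MAIN] PC=2: INC 1 -> ACC=0
Event 4 (EXEC): [MAIN] PC=3: DEC 2 -> ACC=-2
Event 5 (EXEC): [MAIN] PC=4: INC 4 -> ACC=2
Event 6 (EXEC): [MAIN] PC=5: INC 2 -> ACC=4
Event 7 (EXEC): [MAIN] PC=6: HALT

Answer: 4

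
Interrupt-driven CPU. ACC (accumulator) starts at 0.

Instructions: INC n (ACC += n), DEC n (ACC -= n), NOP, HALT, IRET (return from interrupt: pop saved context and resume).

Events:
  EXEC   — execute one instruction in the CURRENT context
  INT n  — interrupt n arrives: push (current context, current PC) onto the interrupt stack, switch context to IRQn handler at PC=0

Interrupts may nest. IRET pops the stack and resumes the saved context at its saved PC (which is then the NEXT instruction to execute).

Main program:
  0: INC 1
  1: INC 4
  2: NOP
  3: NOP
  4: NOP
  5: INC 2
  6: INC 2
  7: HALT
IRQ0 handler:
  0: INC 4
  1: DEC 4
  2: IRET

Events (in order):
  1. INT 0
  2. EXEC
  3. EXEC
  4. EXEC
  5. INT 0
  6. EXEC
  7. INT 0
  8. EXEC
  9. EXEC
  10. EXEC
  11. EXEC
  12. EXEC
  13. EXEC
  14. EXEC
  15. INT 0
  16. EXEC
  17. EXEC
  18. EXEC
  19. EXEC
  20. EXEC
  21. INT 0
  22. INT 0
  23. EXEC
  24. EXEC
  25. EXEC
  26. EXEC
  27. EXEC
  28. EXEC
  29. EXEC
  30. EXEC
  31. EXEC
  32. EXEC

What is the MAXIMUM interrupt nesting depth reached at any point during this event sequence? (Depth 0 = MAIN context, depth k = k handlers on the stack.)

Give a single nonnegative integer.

Answer: 2

Derivation:
Event 1 (INT 0): INT 0 arrives: push (MAIN, PC=0), enter IRQ0 at PC=0 (depth now 1) [depth=1]
Event 2 (EXEC): [IRQ0] PC=0: INC 4 -> ACC=4 [depth=1]
Event 3 (EXEC): [IRQ0] PC=1: DEC 4 -> ACC=0 [depth=1]
Event 4 (EXEC): [IRQ0] PC=2: IRET -> resume MAIN at PC=0 (depth now 0) [depth=0]
Event 5 (INT 0): INT 0 arrives: push (MAIN, PC=0), enter IRQ0 at PC=0 (depth now 1) [depth=1]
Event 6 (EXEC): [IRQ0] PC=0: INC 4 -> ACC=4 [depth=1]
Event 7 (INT 0): INT 0 arrives: push (IRQ0, PC=1), enter IRQ0 at PC=0 (depth now 2) [depth=2]
Event 8 (EXEC): [IRQ0] PC=0: INC 4 -> ACC=8 [depth=2]
Event 9 (EXEC): [IRQ0] PC=1: DEC 4 -> ACC=4 [depth=2]
Event 10 (EXEC): [IRQ0] PC=2: IRET -> resume IRQ0 at PC=1 (depth now 1) [depth=1]
Event 11 (EXEC): [IRQ0] PC=1: DEC 4 -> ACC=0 [depth=1]
Event 12 (EXEC): [IRQ0] PC=2: IRET -> resume MAIN at PC=0 (depth now 0) [depth=0]
Event 13 (EXEC): [MAIN] PC=0: INC 1 -> ACC=1 [depth=0]
Event 14 (EXEC): [MAIN] PC=1: INC 4 -> ACC=5 [depth=0]
Event 15 (INT 0): INT 0 arrives: push (MAIN, PC=2), enter IRQ0 at PC=0 (depth now 1) [depth=1]
Event 16 (EXEC): [IRQ0] PC=0: INC 4 -> ACC=9 [depth=1]
Event 17 (EXEC): [IRQ0] PC=1: DEC 4 -> ACC=5 [depth=1]
Event 18 (EXEC): [IRQ0] PC=2: IRET -> resume MAIN at PC=2 (depth now 0) [depth=0]
Event 19 (EXEC): [MAIN] PC=2: NOP [depth=0]
Event 20 (EXEC): [MAIN] PC=3: NOP [depth=0]
Event 21 (INT 0): INT 0 arrives: push (MAIN, PC=4), enter IRQ0 at PC=0 (depth now 1) [depth=1]
Event 22 (INT 0): INT 0 arrives: push (IRQ0, PC=0), enter IRQ0 at PC=0 (depth now 2) [depth=2]
Event 23 (EXEC): [IRQ0] PC=0: INC 4 -> ACC=9 [depth=2]
Event 24 (EXEC): [IRQ0] PC=1: DEC 4 -> ACC=5 [depth=2]
Event 25 (EXEC): [IRQ0] PC=2: IRET -> resume IRQ0 at PC=0 (depth now 1) [depth=1]
Event 26 (EXEC): [IRQ0] PC=0: INC 4 -> ACC=9 [depth=1]
Event 27 (EXEC): [IRQ0] PC=1: DEC 4 -> ACC=5 [depth=1]
Event 28 (EXEC): [IRQ0] PC=2: IRET -> resume MAIN at PC=4 (depth now 0) [depth=0]
Event 29 (EXEC): [MAIN] PC=4: NOP [depth=0]
Event 30 (EXEC): [MAIN] PC=5: INC 2 -> ACC=7 [depth=0]
Event 31 (EXEC): [MAIN] PC=6: INC 2 -> ACC=9 [depth=0]
Event 32 (EXEC): [MAIN] PC=7: HALT [depth=0]
Max depth observed: 2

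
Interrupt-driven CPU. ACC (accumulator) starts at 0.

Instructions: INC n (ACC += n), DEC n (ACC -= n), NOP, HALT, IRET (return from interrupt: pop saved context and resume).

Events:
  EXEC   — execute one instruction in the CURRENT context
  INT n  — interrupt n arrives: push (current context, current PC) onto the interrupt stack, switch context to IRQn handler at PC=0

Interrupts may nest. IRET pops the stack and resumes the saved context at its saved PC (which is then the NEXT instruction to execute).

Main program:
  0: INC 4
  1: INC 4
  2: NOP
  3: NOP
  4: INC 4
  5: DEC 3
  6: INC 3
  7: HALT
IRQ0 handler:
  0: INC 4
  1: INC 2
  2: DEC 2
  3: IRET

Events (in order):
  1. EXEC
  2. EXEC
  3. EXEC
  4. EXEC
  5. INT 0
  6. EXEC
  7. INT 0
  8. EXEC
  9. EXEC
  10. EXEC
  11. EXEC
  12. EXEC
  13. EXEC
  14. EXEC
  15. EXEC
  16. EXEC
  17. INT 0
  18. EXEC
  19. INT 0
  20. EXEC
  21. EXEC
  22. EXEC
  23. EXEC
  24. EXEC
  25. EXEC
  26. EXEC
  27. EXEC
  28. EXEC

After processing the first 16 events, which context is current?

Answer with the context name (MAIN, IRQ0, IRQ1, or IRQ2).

Answer: MAIN

Derivation:
Event 1 (EXEC): [MAIN] PC=0: INC 4 -> ACC=4
Event 2 (EXEC): [MAIN] PC=1: INC 4 -> ACC=8
Event 3 (EXEC): [MAIN] PC=2: NOP
Event 4 (EXEC): [MAIN] PC=3: NOP
Event 5 (INT 0): INT 0 arrives: push (MAIN, PC=4), enter IRQ0 at PC=0 (depth now 1)
Event 6 (EXEC): [IRQ0] PC=0: INC 4 -> ACC=12
Event 7 (INT 0): INT 0 arrives: push (IRQ0, PC=1), enter IRQ0 at PC=0 (depth now 2)
Event 8 (EXEC): [IRQ0] PC=0: INC 4 -> ACC=16
Event 9 (EXEC): [IRQ0] PC=1: INC 2 -> ACC=18
Event 10 (EXEC): [IRQ0] PC=2: DEC 2 -> ACC=16
Event 11 (EXEC): [IRQ0] PC=3: IRET -> resume IRQ0 at PC=1 (depth now 1)
Event 12 (EXEC): [IRQ0] PC=1: INC 2 -> ACC=18
Event 13 (EXEC): [IRQ0] PC=2: DEC 2 -> ACC=16
Event 14 (EXEC): [IRQ0] PC=3: IRET -> resume MAIN at PC=4 (depth now 0)
Event 15 (EXEC): [MAIN] PC=4: INC 4 -> ACC=20
Event 16 (EXEC): [MAIN] PC=5: DEC 3 -> ACC=17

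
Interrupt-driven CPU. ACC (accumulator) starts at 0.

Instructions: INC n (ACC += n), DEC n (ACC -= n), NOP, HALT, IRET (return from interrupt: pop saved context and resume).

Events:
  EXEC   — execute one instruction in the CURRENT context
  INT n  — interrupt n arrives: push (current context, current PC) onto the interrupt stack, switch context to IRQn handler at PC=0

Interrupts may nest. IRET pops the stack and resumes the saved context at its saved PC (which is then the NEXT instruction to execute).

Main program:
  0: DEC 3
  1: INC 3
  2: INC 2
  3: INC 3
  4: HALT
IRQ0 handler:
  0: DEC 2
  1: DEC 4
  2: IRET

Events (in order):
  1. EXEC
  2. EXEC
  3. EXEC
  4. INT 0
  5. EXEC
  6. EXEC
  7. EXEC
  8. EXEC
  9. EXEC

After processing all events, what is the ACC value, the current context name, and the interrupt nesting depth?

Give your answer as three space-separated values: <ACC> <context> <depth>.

Event 1 (EXEC): [MAIN] PC=0: DEC 3 -> ACC=-3
Event 2 (EXEC): [MAIN] PC=1: INC 3 -> ACC=0
Event 3 (EXEC): [MAIN] PC=2: INC 2 -> ACC=2
Event 4 (INT 0): INT 0 arrives: push (MAIN, PC=3), enter IRQ0 at PC=0 (depth now 1)
Event 5 (EXEC): [IRQ0] PC=0: DEC 2 -> ACC=0
Event 6 (EXEC): [IRQ0] PC=1: DEC 4 -> ACC=-4
Event 7 (EXEC): [IRQ0] PC=2: IRET -> resume MAIN at PC=3 (depth now 0)
Event 8 (EXEC): [MAIN] PC=3: INC 3 -> ACC=-1
Event 9 (EXEC): [MAIN] PC=4: HALT

Answer: -1 MAIN 0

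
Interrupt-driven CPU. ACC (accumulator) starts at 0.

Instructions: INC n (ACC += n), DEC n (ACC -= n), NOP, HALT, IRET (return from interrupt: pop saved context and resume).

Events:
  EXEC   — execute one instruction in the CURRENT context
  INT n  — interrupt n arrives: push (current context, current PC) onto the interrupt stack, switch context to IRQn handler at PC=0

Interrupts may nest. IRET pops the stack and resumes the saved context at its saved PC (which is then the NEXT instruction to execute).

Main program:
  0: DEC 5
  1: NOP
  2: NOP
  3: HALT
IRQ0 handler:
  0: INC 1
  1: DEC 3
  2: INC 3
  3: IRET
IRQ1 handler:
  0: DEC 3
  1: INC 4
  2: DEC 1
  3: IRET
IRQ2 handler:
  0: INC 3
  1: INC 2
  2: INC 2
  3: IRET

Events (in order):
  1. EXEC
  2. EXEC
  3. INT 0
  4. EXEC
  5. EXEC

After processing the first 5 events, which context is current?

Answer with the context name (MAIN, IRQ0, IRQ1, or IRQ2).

Event 1 (EXEC): [MAIN] PC=0: DEC 5 -> ACC=-5
Event 2 (EXEC): [MAIN] PC=1: NOP
Event 3 (INT 0): INT 0 arrives: push (MAIN, PC=2), enter IRQ0 at PC=0 (depth now 1)
Event 4 (EXEC): [IRQ0] PC=0: INC 1 -> ACC=-4
Event 5 (EXEC): [IRQ0] PC=1: DEC 3 -> ACC=-7

Answer: IRQ0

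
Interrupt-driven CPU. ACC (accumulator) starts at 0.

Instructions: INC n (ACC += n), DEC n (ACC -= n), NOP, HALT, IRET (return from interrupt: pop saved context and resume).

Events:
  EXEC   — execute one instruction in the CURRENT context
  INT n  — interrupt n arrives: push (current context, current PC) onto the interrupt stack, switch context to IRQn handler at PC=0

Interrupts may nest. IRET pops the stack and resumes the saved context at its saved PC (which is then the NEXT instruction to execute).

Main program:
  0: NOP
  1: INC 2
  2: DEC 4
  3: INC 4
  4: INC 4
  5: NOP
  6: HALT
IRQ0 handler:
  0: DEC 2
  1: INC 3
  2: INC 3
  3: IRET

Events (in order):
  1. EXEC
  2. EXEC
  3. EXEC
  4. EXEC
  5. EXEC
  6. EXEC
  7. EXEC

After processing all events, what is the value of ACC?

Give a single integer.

Answer: 6

Derivation:
Event 1 (EXEC): [MAIN] PC=0: NOP
Event 2 (EXEC): [MAIN] PC=1: INC 2 -> ACC=2
Event 3 (EXEC): [MAIN] PC=2: DEC 4 -> ACC=-2
Event 4 (EXEC): [MAIN] PC=3: INC 4 -> ACC=2
Event 5 (EXEC): [MAIN] PC=4: INC 4 -> ACC=6
Event 6 (EXEC): [MAIN] PC=5: NOP
Event 7 (EXEC): [MAIN] PC=6: HALT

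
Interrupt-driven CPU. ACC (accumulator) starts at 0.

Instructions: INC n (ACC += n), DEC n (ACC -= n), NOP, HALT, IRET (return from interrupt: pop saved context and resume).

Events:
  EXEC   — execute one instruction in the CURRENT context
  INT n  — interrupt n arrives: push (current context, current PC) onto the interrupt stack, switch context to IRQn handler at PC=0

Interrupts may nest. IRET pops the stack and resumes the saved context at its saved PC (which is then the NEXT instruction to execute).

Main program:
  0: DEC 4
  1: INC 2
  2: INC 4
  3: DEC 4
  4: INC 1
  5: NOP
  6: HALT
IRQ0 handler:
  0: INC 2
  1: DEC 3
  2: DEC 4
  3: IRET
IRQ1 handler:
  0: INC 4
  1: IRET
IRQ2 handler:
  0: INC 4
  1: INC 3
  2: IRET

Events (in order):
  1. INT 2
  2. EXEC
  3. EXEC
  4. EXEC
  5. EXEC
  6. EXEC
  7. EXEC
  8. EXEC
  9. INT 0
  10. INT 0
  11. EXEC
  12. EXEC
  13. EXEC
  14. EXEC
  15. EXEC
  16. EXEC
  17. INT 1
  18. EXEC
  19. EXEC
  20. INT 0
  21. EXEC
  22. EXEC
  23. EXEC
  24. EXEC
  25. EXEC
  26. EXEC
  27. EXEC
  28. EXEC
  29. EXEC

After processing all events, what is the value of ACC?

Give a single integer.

Answer: -5

Derivation:
Event 1 (INT 2): INT 2 arrives: push (MAIN, PC=0), enter IRQ2 at PC=0 (depth now 1)
Event 2 (EXEC): [IRQ2] PC=0: INC 4 -> ACC=4
Event 3 (EXEC): [IRQ2] PC=1: INC 3 -> ACC=7
Event 4 (EXEC): [IRQ2] PC=2: IRET -> resume MAIN at PC=0 (depth now 0)
Event 5 (EXEC): [MAIN] PC=0: DEC 4 -> ACC=3
Event 6 (EXEC): [MAIN] PC=1: INC 2 -> ACC=5
Event 7 (EXEC): [MAIN] PC=2: INC 4 -> ACC=9
Event 8 (EXEC): [MAIN] PC=3: DEC 4 -> ACC=5
Event 9 (INT 0): INT 0 arrives: push (MAIN, PC=4), enter IRQ0 at PC=0 (depth now 1)
Event 10 (INT 0): INT 0 arrives: push (IRQ0, PC=0), enter IRQ0 at PC=0 (depth now 2)
Event 11 (EXEC): [IRQ0] PC=0: INC 2 -> ACC=7
Event 12 (EXEC): [IRQ0] PC=1: DEC 3 -> ACC=4
Event 13 (EXEC): [IRQ0] PC=2: DEC 4 -> ACC=0
Event 14 (EXEC): [IRQ0] PC=3: IRET -> resume IRQ0 at PC=0 (depth now 1)
Event 15 (EXEC): [IRQ0] PC=0: INC 2 -> ACC=2
Event 16 (EXEC): [IRQ0] PC=1: DEC 3 -> ACC=-1
Event 17 (INT 1): INT 1 arrives: push (IRQ0, PC=2), enter IRQ1 at PC=0 (depth now 2)
Event 18 (EXEC): [IRQ1] PC=0: INC 4 -> ACC=3
Event 19 (EXEC): [IRQ1] PC=1: IRET -> resume IRQ0 at PC=2 (depth now 1)
Event 20 (INT 0): INT 0 arrives: push (IRQ0, PC=2), enter IRQ0 at PC=0 (depth now 2)
Event 21 (EXEC): [IRQ0] PC=0: INC 2 -> ACC=5
Event 22 (EXEC): [IRQ0] PC=1: DEC 3 -> ACC=2
Event 23 (EXEC): [IRQ0] PC=2: DEC 4 -> ACC=-2
Event 24 (EXEC): [IRQ0] PC=3: IRET -> resume IRQ0 at PC=2 (depth now 1)
Event 25 (EXEC): [IRQ0] PC=2: DEC 4 -> ACC=-6
Event 26 (EXEC): [IRQ0] PC=3: IRET -> resume MAIN at PC=4 (depth now 0)
Event 27 (EXEC): [MAIN] PC=4: INC 1 -> ACC=-5
Event 28 (EXEC): [MAIN] PC=5: NOP
Event 29 (EXEC): [MAIN] PC=6: HALT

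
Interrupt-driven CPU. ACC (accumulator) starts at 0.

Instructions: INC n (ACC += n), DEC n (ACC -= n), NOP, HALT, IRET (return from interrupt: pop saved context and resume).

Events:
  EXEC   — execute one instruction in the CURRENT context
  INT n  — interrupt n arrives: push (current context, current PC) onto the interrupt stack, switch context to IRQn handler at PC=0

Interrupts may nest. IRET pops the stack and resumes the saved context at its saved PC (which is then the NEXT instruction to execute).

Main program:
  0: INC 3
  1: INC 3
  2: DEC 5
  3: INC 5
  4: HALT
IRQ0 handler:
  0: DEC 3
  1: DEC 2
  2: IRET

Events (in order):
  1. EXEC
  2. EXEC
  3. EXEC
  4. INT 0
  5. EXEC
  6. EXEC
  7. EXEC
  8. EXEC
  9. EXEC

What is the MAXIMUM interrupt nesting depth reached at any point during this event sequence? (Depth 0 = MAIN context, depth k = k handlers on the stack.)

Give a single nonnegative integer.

Event 1 (EXEC): [MAIN] PC=0: INC 3 -> ACC=3 [depth=0]
Event 2 (EXEC): [MAIN] PC=1: INC 3 -> ACC=6 [depth=0]
Event 3 (EXEC): [MAIN] PC=2: DEC 5 -> ACC=1 [depth=0]
Event 4 (INT 0): INT 0 arrives: push (MAIN, PC=3), enter IRQ0 at PC=0 (depth now 1) [depth=1]
Event 5 (EXEC): [IRQ0] PC=0: DEC 3 -> ACC=-2 [depth=1]
Event 6 (EXEC): [IRQ0] PC=1: DEC 2 -> ACC=-4 [depth=1]
Event 7 (EXEC): [IRQ0] PC=2: IRET -> resume MAIN at PC=3 (depth now 0) [depth=0]
Event 8 (EXEC): [MAIN] PC=3: INC 5 -> ACC=1 [depth=0]
Event 9 (EXEC): [MAIN] PC=4: HALT [depth=0]
Max depth observed: 1

Answer: 1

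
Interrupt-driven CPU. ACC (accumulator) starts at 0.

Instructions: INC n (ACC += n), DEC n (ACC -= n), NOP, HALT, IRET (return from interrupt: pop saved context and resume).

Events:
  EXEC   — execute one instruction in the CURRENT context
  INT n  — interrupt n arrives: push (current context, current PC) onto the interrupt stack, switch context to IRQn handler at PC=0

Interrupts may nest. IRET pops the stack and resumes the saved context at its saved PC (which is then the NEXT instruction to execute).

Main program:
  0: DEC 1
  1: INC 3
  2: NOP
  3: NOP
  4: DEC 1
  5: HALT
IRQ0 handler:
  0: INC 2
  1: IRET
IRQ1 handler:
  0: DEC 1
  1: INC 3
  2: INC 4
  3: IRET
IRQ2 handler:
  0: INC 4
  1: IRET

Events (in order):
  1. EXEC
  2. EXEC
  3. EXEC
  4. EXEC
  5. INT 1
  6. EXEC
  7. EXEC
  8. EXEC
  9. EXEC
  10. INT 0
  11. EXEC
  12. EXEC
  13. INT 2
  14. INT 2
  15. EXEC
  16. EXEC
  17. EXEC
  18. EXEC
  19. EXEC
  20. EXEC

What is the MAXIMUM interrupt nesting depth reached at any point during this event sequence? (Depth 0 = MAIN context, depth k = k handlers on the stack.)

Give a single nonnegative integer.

Answer: 2

Derivation:
Event 1 (EXEC): [MAIN] PC=0: DEC 1 -> ACC=-1 [depth=0]
Event 2 (EXEC): [MAIN] PC=1: INC 3 -> ACC=2 [depth=0]
Event 3 (EXEC): [MAIN] PC=2: NOP [depth=0]
Event 4 (EXEC): [MAIN] PC=3: NOP [depth=0]
Event 5 (INT 1): INT 1 arrives: push (MAIN, PC=4), enter IRQ1 at PC=0 (depth now 1) [depth=1]
Event 6 (EXEC): [IRQ1] PC=0: DEC 1 -> ACC=1 [depth=1]
Event 7 (EXEC): [IRQ1] PC=1: INC 3 -> ACC=4 [depth=1]
Event 8 (EXEC): [IRQ1] PC=2: INC 4 -> ACC=8 [depth=1]
Event 9 (EXEC): [IRQ1] PC=3: IRET -> resume MAIN at PC=4 (depth now 0) [depth=0]
Event 10 (INT 0): INT 0 arrives: push (MAIN, PC=4), enter IRQ0 at PC=0 (depth now 1) [depth=1]
Event 11 (EXEC): [IRQ0] PC=0: INC 2 -> ACC=10 [depth=1]
Event 12 (EXEC): [IRQ0] PC=1: IRET -> resume MAIN at PC=4 (depth now 0) [depth=0]
Event 13 (INT 2): INT 2 arrives: push (MAIN, PC=4), enter IRQ2 at PC=0 (depth now 1) [depth=1]
Event 14 (INT 2): INT 2 arrives: push (IRQ2, PC=0), enter IRQ2 at PC=0 (depth now 2) [depth=2]
Event 15 (EXEC): [IRQ2] PC=0: INC 4 -> ACC=14 [depth=2]
Event 16 (EXEC): [IRQ2] PC=1: IRET -> resume IRQ2 at PC=0 (depth now 1) [depth=1]
Event 17 (EXEC): [IRQ2] PC=0: INC 4 -> ACC=18 [depth=1]
Event 18 (EXEC): [IRQ2] PC=1: IRET -> resume MAIN at PC=4 (depth now 0) [depth=0]
Event 19 (EXEC): [MAIN] PC=4: DEC 1 -> ACC=17 [depth=0]
Event 20 (EXEC): [MAIN] PC=5: HALT [depth=0]
Max depth observed: 2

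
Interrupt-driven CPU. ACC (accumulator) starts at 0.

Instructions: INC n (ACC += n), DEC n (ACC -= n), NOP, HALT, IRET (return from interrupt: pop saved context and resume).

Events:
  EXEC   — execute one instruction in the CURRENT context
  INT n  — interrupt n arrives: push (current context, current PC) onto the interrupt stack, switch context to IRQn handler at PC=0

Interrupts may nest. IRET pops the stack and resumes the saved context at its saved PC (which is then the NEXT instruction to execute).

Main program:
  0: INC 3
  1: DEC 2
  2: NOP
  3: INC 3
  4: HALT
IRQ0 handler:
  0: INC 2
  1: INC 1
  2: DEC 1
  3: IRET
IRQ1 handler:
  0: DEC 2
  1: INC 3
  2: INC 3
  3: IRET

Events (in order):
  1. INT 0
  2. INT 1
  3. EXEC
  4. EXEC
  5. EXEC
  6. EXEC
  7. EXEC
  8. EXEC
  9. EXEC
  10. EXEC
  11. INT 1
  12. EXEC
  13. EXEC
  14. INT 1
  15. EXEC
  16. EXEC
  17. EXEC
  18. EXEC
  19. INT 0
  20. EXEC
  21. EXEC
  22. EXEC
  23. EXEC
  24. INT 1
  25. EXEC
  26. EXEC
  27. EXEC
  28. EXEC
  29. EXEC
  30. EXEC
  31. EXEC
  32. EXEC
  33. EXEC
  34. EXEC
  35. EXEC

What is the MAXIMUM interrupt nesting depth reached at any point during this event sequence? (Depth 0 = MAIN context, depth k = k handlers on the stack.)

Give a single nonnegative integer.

Event 1 (INT 0): INT 0 arrives: push (MAIN, PC=0), enter IRQ0 at PC=0 (depth now 1) [depth=1]
Event 2 (INT 1): INT 1 arrives: push (IRQ0, PC=0), enter IRQ1 at PC=0 (depth now 2) [depth=2]
Event 3 (EXEC): [IRQ1] PC=0: DEC 2 -> ACC=-2 [depth=2]
Event 4 (EXEC): [IRQ1] PC=1: INC 3 -> ACC=1 [depth=2]
Event 5 (EXEC): [IRQ1] PC=2: INC 3 -> ACC=4 [depth=2]
Event 6 (EXEC): [IRQ1] PC=3: IRET -> resume IRQ0 at PC=0 (depth now 1) [depth=1]
Event 7 (EXEC): [IRQ0] PC=0: INC 2 -> ACC=6 [depth=1]
Event 8 (EXEC): [IRQ0] PC=1: INC 1 -> ACC=7 [depth=1]
Event 9 (EXEC): [IRQ0] PC=2: DEC 1 -> ACC=6 [depth=1]
Event 10 (EXEC): [IRQ0] PC=3: IRET -> resume MAIN at PC=0 (depth now 0) [depth=0]
Event 11 (INT 1): INT 1 arrives: push (MAIN, PC=0), enter IRQ1 at PC=0 (depth now 1) [depth=1]
Event 12 (EXEC): [IRQ1] PC=0: DEC 2 -> ACC=4 [depth=1]
Event 13 (EXEC): [IRQ1] PC=1: INC 3 -> ACC=7 [depth=1]
Event 14 (INT 1): INT 1 arrives: push (IRQ1, PC=2), enter IRQ1 at PC=0 (depth now 2) [depth=2]
Event 15 (EXEC): [IRQ1] PC=0: DEC 2 -> ACC=5 [depth=2]
Event 16 (EXEC): [IRQ1] PC=1: INC 3 -> ACC=8 [depth=2]
Event 17 (EXEC): [IRQ1] PC=2: INC 3 -> ACC=11 [depth=2]
Event 18 (EXEC): [IRQ1] PC=3: IRET -> resume IRQ1 at PC=2 (depth now 1) [depth=1]
Event 19 (INT 0): INT 0 arrives: push (IRQ1, PC=2), enter IRQ0 at PC=0 (depth now 2) [depth=2]
Event 20 (EXEC): [IRQ0] PC=0: INC 2 -> ACC=13 [depth=2]
Event 21 (EXEC): [IRQ0] PC=1: INC 1 -> ACC=14 [depth=2]
Event 22 (EXEC): [IRQ0] PC=2: DEC 1 -> ACC=13 [depth=2]
Event 23 (EXEC): [IRQ0] PC=3: IRET -> resume IRQ1 at PC=2 (depth now 1) [depth=1]
Event 24 (INT 1): INT 1 arrives: push (IRQ1, PC=2), enter IRQ1 at PC=0 (depth now 2) [depth=2]
Event 25 (EXEC): [IRQ1] PC=0: DEC 2 -> ACC=11 [depth=2]
Event 26 (EXEC): [IRQ1] PC=1: INC 3 -> ACC=14 [depth=2]
Event 27 (EXEC): [IRQ1] PC=2: INC 3 -> ACC=17 [depth=2]
Event 28 (EXEC): [IRQ1] PC=3: IRET -> resume IRQ1 at PC=2 (depth now 1) [depth=1]
Event 29 (EXEC): [IRQ1] PC=2: INC 3 -> ACC=20 [depth=1]
Event 30 (EXEC): [IRQ1] PC=3: IRET -> resume MAIN at PC=0 (depth now 0) [depth=0]
Event 31 (EXEC): [MAIN] PC=0: INC 3 -> ACC=23 [depth=0]
Event 32 (EXEC): [MAIN] PC=1: DEC 2 -> ACC=21 [depth=0]
Event 33 (EXEC): [MAIN] PC=2: NOP [depth=0]
Event 34 (EXEC): [MAIN] PC=3: INC 3 -> ACC=24 [depth=0]
Event 35 (EXEC): [MAIN] PC=4: HALT [depth=0]
Max depth observed: 2

Answer: 2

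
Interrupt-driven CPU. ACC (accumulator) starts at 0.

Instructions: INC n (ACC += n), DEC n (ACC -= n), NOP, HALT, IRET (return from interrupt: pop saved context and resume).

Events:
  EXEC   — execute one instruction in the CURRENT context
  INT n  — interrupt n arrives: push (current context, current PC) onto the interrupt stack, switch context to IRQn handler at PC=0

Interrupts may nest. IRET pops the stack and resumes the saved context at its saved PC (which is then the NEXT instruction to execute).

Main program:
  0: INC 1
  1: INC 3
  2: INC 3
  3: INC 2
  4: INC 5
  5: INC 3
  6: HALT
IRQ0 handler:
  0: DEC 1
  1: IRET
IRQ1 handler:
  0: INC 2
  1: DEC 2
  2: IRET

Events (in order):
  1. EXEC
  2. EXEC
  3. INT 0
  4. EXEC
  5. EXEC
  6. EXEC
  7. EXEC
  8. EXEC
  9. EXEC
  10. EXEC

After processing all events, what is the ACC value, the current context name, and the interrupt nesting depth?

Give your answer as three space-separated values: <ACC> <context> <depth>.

Event 1 (EXEC): [MAIN] PC=0: INC 1 -> ACC=1
Event 2 (EXEC): [MAIN] PC=1: INC 3 -> ACC=4
Event 3 (INT 0): INT 0 arrives: push (MAIN, PC=2), enter IRQ0 at PC=0 (depth now 1)
Event 4 (EXEC): [IRQ0] PC=0: DEC 1 -> ACC=3
Event 5 (EXEC): [IRQ0] PC=1: IRET -> resume MAIN at PC=2 (depth now 0)
Event 6 (EXEC): [MAIN] PC=2: INC 3 -> ACC=6
Event 7 (EXEC): [MAIN] PC=3: INC 2 -> ACC=8
Event 8 (EXEC): [MAIN] PC=4: INC 5 -> ACC=13
Event 9 (EXEC): [MAIN] PC=5: INC 3 -> ACC=16
Event 10 (EXEC): [MAIN] PC=6: HALT

Answer: 16 MAIN 0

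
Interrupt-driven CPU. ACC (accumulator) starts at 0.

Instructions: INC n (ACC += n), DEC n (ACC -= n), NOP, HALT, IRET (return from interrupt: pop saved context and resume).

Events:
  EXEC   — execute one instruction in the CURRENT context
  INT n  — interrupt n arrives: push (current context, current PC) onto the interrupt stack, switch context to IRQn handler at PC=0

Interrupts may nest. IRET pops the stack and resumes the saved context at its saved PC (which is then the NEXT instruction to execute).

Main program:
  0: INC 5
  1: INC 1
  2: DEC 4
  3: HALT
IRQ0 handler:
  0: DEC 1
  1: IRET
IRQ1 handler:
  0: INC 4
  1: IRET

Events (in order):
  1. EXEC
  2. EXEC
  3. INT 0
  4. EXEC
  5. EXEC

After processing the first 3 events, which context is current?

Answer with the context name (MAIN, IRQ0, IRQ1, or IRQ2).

Answer: IRQ0

Derivation:
Event 1 (EXEC): [MAIN] PC=0: INC 5 -> ACC=5
Event 2 (EXEC): [MAIN] PC=1: INC 1 -> ACC=6
Event 3 (INT 0): INT 0 arrives: push (MAIN, PC=2), enter IRQ0 at PC=0 (depth now 1)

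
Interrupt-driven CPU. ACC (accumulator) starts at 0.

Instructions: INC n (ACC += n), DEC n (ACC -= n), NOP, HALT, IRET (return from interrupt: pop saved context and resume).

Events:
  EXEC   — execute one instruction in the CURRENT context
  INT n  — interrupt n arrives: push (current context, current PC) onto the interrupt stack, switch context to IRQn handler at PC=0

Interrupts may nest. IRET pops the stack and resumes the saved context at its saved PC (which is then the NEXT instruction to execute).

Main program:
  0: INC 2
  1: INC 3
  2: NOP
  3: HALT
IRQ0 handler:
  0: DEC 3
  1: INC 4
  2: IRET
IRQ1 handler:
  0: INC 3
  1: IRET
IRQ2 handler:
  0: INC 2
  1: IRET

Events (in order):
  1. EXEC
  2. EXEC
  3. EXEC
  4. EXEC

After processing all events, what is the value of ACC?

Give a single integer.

Event 1 (EXEC): [MAIN] PC=0: INC 2 -> ACC=2
Event 2 (EXEC): [MAIN] PC=1: INC 3 -> ACC=5
Event 3 (EXEC): [MAIN] PC=2: NOP
Event 4 (EXEC): [MAIN] PC=3: HALT

Answer: 5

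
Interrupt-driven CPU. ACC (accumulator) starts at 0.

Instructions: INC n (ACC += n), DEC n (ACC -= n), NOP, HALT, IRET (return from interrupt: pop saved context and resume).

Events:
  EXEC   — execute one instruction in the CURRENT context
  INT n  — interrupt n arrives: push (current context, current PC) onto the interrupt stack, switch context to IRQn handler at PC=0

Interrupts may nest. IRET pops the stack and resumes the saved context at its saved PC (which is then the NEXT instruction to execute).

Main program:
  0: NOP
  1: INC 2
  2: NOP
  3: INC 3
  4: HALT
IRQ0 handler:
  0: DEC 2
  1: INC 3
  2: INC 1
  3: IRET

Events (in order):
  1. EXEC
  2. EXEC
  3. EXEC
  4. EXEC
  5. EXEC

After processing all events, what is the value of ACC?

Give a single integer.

Answer: 5

Derivation:
Event 1 (EXEC): [MAIN] PC=0: NOP
Event 2 (EXEC): [MAIN] PC=1: INC 2 -> ACC=2
Event 3 (EXEC): [MAIN] PC=2: NOP
Event 4 (EXEC): [MAIN] PC=3: INC 3 -> ACC=5
Event 5 (EXEC): [MAIN] PC=4: HALT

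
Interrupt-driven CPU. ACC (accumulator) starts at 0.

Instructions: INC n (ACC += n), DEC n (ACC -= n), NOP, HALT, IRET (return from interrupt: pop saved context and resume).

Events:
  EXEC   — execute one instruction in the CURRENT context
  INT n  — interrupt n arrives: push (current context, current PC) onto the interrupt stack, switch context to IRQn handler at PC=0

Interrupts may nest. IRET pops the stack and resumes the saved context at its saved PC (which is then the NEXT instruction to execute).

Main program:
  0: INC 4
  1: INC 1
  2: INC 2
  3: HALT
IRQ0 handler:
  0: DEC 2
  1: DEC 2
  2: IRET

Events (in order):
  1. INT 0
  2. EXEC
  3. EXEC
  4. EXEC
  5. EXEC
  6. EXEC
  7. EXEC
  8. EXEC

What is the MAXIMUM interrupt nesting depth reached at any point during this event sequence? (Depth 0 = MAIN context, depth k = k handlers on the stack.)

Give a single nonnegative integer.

Event 1 (INT 0): INT 0 arrives: push (MAIN, PC=0), enter IRQ0 at PC=0 (depth now 1) [depth=1]
Event 2 (EXEC): [IRQ0] PC=0: DEC 2 -> ACC=-2 [depth=1]
Event 3 (EXEC): [IRQ0] PC=1: DEC 2 -> ACC=-4 [depth=1]
Event 4 (EXEC): [IRQ0] PC=2: IRET -> resume MAIN at PC=0 (depth now 0) [depth=0]
Event 5 (EXEC): [MAIN] PC=0: INC 4 -> ACC=0 [depth=0]
Event 6 (EXEC): [MAIN] PC=1: INC 1 -> ACC=1 [depth=0]
Event 7 (EXEC): [MAIN] PC=2: INC 2 -> ACC=3 [depth=0]
Event 8 (EXEC): [MAIN] PC=3: HALT [depth=0]
Max depth observed: 1

Answer: 1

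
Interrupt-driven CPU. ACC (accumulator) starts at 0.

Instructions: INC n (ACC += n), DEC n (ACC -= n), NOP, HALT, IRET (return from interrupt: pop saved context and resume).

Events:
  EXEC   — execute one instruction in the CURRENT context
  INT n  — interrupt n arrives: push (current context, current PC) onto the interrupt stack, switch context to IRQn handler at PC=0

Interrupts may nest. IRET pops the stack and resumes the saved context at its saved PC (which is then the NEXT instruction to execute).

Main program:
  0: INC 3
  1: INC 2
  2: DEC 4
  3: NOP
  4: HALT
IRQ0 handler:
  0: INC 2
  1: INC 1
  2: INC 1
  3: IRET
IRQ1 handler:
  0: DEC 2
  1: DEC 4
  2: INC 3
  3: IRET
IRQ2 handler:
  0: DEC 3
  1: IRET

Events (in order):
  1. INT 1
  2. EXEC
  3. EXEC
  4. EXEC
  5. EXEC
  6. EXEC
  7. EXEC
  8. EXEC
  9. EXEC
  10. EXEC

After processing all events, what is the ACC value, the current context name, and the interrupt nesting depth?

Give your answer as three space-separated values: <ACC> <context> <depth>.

Event 1 (INT 1): INT 1 arrives: push (MAIN, PC=0), enter IRQ1 at PC=0 (depth now 1)
Event 2 (EXEC): [IRQ1] PC=0: DEC 2 -> ACC=-2
Event 3 (EXEC): [IRQ1] PC=1: DEC 4 -> ACC=-6
Event 4 (EXEC): [IRQ1] PC=2: INC 3 -> ACC=-3
Event 5 (EXEC): [IRQ1] PC=3: IRET -> resume MAIN at PC=0 (depth now 0)
Event 6 (EXEC): [MAIN] PC=0: INC 3 -> ACC=0
Event 7 (EXEC): [MAIN] PC=1: INC 2 -> ACC=2
Event 8 (EXEC): [MAIN] PC=2: DEC 4 -> ACC=-2
Event 9 (EXEC): [MAIN] PC=3: NOP
Event 10 (EXEC): [MAIN] PC=4: HALT

Answer: -2 MAIN 0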